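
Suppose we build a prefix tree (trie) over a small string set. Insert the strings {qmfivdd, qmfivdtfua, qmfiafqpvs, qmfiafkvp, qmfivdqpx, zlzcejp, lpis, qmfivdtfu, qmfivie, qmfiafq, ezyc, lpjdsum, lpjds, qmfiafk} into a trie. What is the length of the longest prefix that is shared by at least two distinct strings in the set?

The deepest shared node is where two words last agree before diverging.
e.g. "qmfivdtfu" and "qmfivdtfua" share the prefix "qmfivdtfu" of length 9; no pair shares a longer one.
Longest shared-prefix length: 9

9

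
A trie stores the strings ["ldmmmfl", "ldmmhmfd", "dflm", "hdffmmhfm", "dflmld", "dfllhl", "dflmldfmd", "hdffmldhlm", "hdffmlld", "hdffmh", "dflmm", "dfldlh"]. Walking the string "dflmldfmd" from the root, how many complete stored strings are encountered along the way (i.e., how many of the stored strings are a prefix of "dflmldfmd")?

Check each prefix of "dflmldfmd" against the stored set — each match is an end-marker on the path.
Prefixes of the query that are stored words: "dflm", "dflmld", "dflmldfmd"
Count: 3

3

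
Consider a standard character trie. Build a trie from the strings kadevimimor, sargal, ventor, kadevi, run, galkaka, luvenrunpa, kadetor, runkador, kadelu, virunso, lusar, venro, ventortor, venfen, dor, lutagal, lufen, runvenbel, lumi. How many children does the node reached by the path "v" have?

Follow the path "v" to its node, then look at its outgoing edges.
Distinct next characters after "v": e, i.
That node has 2 child edges.

2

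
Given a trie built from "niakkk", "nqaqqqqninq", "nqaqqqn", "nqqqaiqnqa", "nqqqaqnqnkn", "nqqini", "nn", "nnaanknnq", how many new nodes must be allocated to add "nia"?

0

"nia" is already a full path in the trie; only an end-marker is added.
No new nodes are needed: 0.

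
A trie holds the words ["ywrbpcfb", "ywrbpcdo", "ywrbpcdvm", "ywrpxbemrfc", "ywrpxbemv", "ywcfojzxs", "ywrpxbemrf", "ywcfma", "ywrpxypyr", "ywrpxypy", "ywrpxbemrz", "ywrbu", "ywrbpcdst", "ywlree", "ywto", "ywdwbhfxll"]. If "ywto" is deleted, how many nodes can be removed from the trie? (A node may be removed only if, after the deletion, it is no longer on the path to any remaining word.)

2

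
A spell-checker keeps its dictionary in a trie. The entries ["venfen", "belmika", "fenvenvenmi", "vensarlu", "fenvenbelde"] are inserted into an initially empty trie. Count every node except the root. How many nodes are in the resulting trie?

34

Count nodes per top-level branch (shared prefixes stored once):
  'b'-branch (belmika): 7 nodes
  'f'-branch (fenvenbelde, fenvenvenmi): 16 nodes
  'v'-branch (venfen, vensarlu): 11 nodes
Sum: 34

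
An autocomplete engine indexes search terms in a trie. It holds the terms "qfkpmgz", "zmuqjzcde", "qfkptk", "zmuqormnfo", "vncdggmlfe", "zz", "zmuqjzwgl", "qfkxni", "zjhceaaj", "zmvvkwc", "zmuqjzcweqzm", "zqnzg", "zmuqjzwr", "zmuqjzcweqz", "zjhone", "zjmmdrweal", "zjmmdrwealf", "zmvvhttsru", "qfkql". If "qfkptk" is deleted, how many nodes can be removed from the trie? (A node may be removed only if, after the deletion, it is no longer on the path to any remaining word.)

2

A node on "qfkptk"'s path can go only if nothing else ends at it or branches off below it.
The suffix "tk" (2 nodes) is used only by "qfkptk"; the node for "qfkp" still has the child "m", so pruning stops there.
Nodes removed: 2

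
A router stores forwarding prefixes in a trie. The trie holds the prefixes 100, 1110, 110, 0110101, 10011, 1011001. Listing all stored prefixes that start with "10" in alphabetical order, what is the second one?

Words with prefix "10", in lexicographic order: "100", "10011", "1011001"
Position 2: 10011

10011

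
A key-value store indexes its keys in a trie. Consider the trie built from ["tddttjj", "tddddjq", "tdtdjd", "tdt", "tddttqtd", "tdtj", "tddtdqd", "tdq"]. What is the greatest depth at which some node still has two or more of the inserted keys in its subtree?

The deepest shared node is where two words last agree before diverging.
e.g. "tddttjj" and "tddttqtd" share the prefix "tddtt" of length 5; no pair shares a longer one.
Longest shared-prefix length: 5

5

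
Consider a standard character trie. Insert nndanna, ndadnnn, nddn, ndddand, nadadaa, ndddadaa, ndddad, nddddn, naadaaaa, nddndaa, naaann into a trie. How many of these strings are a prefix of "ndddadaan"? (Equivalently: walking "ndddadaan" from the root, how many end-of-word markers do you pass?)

Traverse "ndddadaan" character by character; count nodes along the way that are marked as word ends.
Prefixes of the query that are stored words: "ndddad", "ndddadaa"
Count: 2

2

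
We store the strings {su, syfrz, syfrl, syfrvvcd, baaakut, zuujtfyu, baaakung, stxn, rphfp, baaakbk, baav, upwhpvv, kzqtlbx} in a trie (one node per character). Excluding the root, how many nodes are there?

53

Count nodes per top-level branch (shared prefixes stored once):
  'b'-branch (baaakbk, baaakung, baaakut, baav): 12 nodes
  'k'-branch (kzqtlbx): 7 nodes
  'r'-branch (rphfp): 5 nodes
  's'-branch (stxn, su, syfrl, syfrvvcd, syfrz): 14 nodes
  'u'-branch (upwhpvv): 7 nodes
  'z'-branch (zuujtfyu): 8 nodes
Sum: 53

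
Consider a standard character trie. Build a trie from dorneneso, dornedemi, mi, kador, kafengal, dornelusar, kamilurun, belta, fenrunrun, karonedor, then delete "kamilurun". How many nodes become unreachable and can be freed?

After clearing the end-marker at "kamilurun", prune upward until reaching a node still needed by another word.
The suffix "milurun" (7 nodes) is used only by "kamilurun"; the node for "ka" still has the child "d", so pruning stops there.
Nodes removed: 7

7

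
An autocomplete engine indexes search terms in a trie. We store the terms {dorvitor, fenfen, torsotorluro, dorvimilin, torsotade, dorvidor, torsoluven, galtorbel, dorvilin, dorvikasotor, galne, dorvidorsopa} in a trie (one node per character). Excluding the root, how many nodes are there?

67

Count nodes per top-level branch (shared prefixes stored once):
  'd'-branch (dorvidor, dorvidorsopa, dorvikasotor, dorvilin, dorvimilin, dorvitor): 30 nodes
  'f'-branch (fenfen): 6 nodes
  'g'-branch (galne, galtorbel): 11 nodes
  't'-branch (torsoluven, torsotade, torsotorluro): 20 nodes
Sum: 67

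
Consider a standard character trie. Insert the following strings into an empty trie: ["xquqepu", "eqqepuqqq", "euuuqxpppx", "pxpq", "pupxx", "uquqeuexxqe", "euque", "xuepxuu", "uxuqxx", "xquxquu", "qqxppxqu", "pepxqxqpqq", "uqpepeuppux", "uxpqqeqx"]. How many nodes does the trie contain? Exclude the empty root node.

94

Count nodes per top-level branch (shared prefixes stored once):
  'e'-branch (eqqepuqqq, euque, euuuqxpppx): 21 nodes
  'p'-branch (pepxqxqpqq, pupxx, pxpq): 17 nodes
  'q'-branch (qqxppxqu): 8 nodes
  'u'-branch (uqpepeuppux, uquqeuexxqe, uxpqqeqx, uxuqxx): 31 nodes
  'x'-branch (xquqepu, xquxquu, xuepxuu): 17 nodes
Sum: 94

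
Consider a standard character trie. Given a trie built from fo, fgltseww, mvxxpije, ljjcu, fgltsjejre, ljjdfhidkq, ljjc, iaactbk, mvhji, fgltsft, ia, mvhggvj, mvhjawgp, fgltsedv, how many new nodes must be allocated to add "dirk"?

No existing word starts with "d", so every character of "dirk" needs a new node.
4 − 0 = 4 new nodes.

4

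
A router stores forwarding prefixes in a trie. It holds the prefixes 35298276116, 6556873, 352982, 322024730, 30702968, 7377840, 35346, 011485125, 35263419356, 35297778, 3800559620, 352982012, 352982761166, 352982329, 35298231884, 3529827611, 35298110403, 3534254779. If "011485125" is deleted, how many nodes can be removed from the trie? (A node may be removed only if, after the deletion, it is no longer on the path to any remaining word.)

9

After clearing the end-marker at "011485125", prune upward until reaching a node still needed by another word.
No other word shares any prefix with "011485125", so all 9 of its nodes go.
Nodes removed: 9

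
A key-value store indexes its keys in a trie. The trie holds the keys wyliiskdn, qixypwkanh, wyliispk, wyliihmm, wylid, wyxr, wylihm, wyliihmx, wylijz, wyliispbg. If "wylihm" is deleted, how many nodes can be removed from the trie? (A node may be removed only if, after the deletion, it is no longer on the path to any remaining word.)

2

After clearing the end-marker at "wylihm", prune upward until reaching a node still needed by another word.
The suffix "hm" (2 nodes) is used only by "wylihm"; the node for "wyli" still has the child "i", so pruning stops there.
Nodes removed: 2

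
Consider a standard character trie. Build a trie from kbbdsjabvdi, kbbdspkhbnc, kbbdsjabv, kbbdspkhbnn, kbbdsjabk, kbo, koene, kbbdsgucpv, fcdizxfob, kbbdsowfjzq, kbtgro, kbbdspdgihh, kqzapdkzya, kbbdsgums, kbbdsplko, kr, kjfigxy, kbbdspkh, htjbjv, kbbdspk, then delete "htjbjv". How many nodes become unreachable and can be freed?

Walk "htjbjv" from the leaf back toward the root, removing each node that no remaining word uses.
No other word shares any prefix with "htjbjv", so all 6 of its nodes go.
Nodes removed: 6

6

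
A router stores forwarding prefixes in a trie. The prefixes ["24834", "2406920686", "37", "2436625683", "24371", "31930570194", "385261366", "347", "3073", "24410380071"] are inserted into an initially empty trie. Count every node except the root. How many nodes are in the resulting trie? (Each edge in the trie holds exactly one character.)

Trace insertions, counting only characters that open a new branch:
  "24834" → 5 new (2, 4, 8, 3, 4)
  "2406920686" → prefix "24" already present; 8 new (0, 6, 9, 2, 0, 6, 8, 6)
  "37" → 2 new (3, 7)
  "2436625683" → prefix "24" already present; 8 new (3, 6, 6, 2, 5, 6, 8, 3)
  "24371" → prefix "243" already present; 2 new (7, 1)
  "31930570194" → prefix "3" already present; 10 new (1, 9, 3, 0, 5, 7, 0, 1, 9, 4)
  "385261366" → prefix "3" already present; 8 new (8, 5, 2, 6, 1, 3, 6, 6)
  "347" → prefix "3" already present; 2 new (4, 7)
  "3073" → prefix "3" already present; 3 new (0, 7, 3)
  "24410380071" → prefix "24" already present; 9 new (4, 1, 0, 3, 8, 0, 0, 7, 1)
Total nodes = 5 + 8 + 2 + 8 + 2 + 10 + 8 + 2 + 3 + 9 = 57

57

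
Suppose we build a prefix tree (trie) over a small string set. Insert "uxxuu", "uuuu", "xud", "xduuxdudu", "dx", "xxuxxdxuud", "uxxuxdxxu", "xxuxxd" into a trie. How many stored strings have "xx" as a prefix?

2

Walk to "xx"; the words in its subtree are exactly those with that prefix.
Matches: "xxuxxd", "xxuxxdxuud"
Count: 2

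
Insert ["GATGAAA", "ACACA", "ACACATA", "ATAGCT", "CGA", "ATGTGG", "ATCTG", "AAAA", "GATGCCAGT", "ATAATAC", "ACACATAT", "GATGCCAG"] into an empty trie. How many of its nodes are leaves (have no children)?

Leaves are exactly the stored words that no other stored word extends.
Those words: "AAAA", "ACACATAT", "ATAATAC", "ATAGCT", "ATCTG", "ATGTGG", "CGA", "GATGAAA", "GATGCCAGT"
Leaf count: 9

9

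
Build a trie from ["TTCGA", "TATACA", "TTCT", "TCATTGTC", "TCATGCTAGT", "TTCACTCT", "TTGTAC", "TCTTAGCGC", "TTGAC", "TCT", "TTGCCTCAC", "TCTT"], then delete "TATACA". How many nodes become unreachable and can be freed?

Walk "TATACA" from the leaf back toward the root, removing each node that no remaining word uses.
The suffix "ATACA" (5 nodes) is used only by "TATACA"; the node for "T" still has the child "T", so pruning stops there.
Nodes removed: 5

5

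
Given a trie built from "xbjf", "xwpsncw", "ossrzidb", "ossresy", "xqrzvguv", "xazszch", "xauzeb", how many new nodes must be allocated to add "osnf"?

"os" is already a path in the trie; the remaining "nf" must be added.
Each of the 2 remaining characters creates one node.

2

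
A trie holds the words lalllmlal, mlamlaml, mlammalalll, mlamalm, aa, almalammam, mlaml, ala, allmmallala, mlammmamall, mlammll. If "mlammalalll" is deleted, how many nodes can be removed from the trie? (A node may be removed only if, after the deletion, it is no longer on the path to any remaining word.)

Walk "mlammalalll" from the leaf back toward the root, removing each node that no remaining word uses.
The suffix "alalll" (6 nodes) is used only by "mlammalalll"; the node for "mlamm" still has the child "m", so pruning stops there.
Nodes removed: 6

6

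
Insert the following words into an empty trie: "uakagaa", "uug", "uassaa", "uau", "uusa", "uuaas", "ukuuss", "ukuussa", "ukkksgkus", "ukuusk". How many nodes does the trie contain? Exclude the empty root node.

For each word, the new-node count is its length minus the longest prefix already in the trie:
  "uakagaa" → 7 new (u, a, k, a, g, a, a)
  "uug" → prefix "u" already present; 2 new (u, g)
  "uassaa" → prefix "ua" already present; 4 new (s, s, a, a)
  "uau" → prefix "ua" already present; 1 new (u)
  "uusa" → prefix "uu" already present; 2 new (s, a)
  "uuaas" → prefix "uu" already present; 3 new (a, a, s)
  "ukuuss" → prefix "u" already present; 5 new (k, u, u, s, s)
  "ukuussa" → prefix "ukuuss" already present; 1 new (a)
  "ukkksgkus" → prefix "uk" already present; 7 new (k, k, s, g, k, u, s)
  "ukuusk" → prefix "ukuus" already present; 1 new (k)
Total nodes = 7 + 2 + 4 + 1 + 2 + 3 + 5 + 1 + 7 + 1 = 33

33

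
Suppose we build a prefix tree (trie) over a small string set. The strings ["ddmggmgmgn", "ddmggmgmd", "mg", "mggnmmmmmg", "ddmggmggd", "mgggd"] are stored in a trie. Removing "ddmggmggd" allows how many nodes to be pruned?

2

Walk "ddmggmggd" from the leaf back toward the root, removing each node that no remaining word uses.
The suffix "gd" (2 nodes) is used only by "ddmggmggd"; the node for "ddmggmg" still has the child "m", so pruning stops there.
Nodes removed: 2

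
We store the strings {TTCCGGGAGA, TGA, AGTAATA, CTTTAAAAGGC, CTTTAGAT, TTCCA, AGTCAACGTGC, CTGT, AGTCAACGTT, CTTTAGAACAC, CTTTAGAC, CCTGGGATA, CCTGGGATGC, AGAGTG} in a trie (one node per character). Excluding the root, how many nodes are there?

For each word, the new-node count is its length minus the longest prefix already in the trie:
  "TTCCGGGAGA" → 10 new (T, T, C, C, G, G, G, A, G, A)
  "TGA" → prefix "T" already present; 2 new (G, A)
  "AGTAATA" → 7 new (A, G, T, A, A, T, A)
  "CTTTAAAAGGC" → 11 new (C, T, T, T, A, A, A, A, G, G, C)
  "CTTTAGAT" → prefix "CTTTA" already present; 3 new (G, A, T)
  "TTCCA" → prefix "TTCC" already present; 1 new (A)
  "AGTCAACGTGC" → prefix "AGT" already present; 8 new (C, A, A, C, G, T, G, C)
  "CTGT" → prefix "CT" already present; 2 new (G, T)
  "AGTCAACGTT" → prefix "AGTCAACGT" already present; 1 new (T)
  "CTTTAGAACAC" → prefix "CTTTAGA" already present; 4 new (A, C, A, C)
  "CTTTAGAC" → prefix "CTTTAGA" already present; 1 new (C)
  "CCTGGGATA" → prefix "C" already present; 8 new (C, T, G, G, G, A, T, A)
  "CCTGGGATGC" → prefix "CCTGGGAT" already present; 2 new (G, C)
  "AGAGTG" → prefix "AG" already present; 4 new (A, G, T, G)
Total nodes = 10 + 2 + 7 + 11 + 3 + 1 + 8 + 2 + 1 + 4 + 1 + 8 + 2 + 4 = 64

64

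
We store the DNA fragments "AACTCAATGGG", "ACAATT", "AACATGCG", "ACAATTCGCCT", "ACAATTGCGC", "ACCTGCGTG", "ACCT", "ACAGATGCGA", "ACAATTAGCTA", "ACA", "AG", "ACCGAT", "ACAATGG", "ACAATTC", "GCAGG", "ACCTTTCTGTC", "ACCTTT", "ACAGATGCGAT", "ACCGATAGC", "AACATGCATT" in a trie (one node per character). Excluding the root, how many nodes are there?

Insert word by word; a character creates a node only if that edge doesn't already exist:
  "AACTCAATGGG" → 11 new (A, A, C, T, C, A, A, T, G, G, G)
  "ACAATT" → prefix "A" already present; 5 new (C, A, A, T, T)
  "AACATGCG" → prefix "AAC" already present; 5 new (A, T, G, C, G)
  "ACAATTCGCCT" → prefix "ACAATT" already present; 5 new (C, G, C, C, T)
  "ACAATTGCGC" → prefix "ACAATT" already present; 4 new (G, C, G, C)
  "ACCTGCGTG" → prefix "AC" already present; 7 new (C, T, G, C, G, T, G)
  "ACCT" → prefix "ACCT" already present; 0 new (none)
  "ACAGATGCGA" → prefix "ACA" already present; 7 new (G, A, T, G, C, G, A)
  "ACAATTAGCTA" → prefix "ACAATT" already present; 5 new (A, G, C, T, A)
  "ACA" → prefix "ACA" already present; 0 new (none)
  "AG" → prefix "A" already present; 1 new (G)
  "ACCGAT" → prefix "ACC" already present; 3 new (G, A, T)
  "ACAATGG" → prefix "ACAAT" already present; 2 new (G, G)
  "ACAATTC" → prefix "ACAATTC" already present; 0 new (none)
  "GCAGG" → 5 new (G, C, A, G, G)
  "ACCTTTCTGTC" → prefix "ACCT" already present; 7 new (T, T, C, T, G, T, C)
  "ACCTTT" → prefix "ACCTTT" already present; 0 new (none)
  "ACAGATGCGAT" → prefix "ACAGATGCGA" already present; 1 new (T)
  "ACCGATAGC" → prefix "ACCGAT" already present; 3 new (A, G, C)
  "AACATGCATT" → prefix "AACATGC" already present; 3 new (A, T, T)
Total nodes = 11 + 5 + 5 + 5 + 4 + 7 + 0 + 7 + 5 + 0 + 1 + 3 + 2 + 0 + 5 + 7 + 0 + 1 + 3 + 3 = 74

74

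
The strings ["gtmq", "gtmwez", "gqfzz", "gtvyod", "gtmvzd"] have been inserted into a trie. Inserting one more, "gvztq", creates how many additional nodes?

4

The longest prefix of "gvztq" already in the trie is "g" (length 1).
Each of the 4 remaining characters creates one node.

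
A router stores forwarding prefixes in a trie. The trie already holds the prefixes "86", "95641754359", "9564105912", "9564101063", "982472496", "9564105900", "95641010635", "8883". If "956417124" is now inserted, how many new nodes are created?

3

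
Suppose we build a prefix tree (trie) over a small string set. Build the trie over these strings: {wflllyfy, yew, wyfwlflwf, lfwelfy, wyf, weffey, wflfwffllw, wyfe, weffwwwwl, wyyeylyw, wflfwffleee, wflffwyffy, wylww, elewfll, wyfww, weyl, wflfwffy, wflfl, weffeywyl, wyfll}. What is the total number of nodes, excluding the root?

Trace insertions, counting only characters that open a new branch:
  "wflllyfy" → 8 new (w, f, l, l, l, y, f, y)
  "yew" → 3 new (y, e, w)
  "wyfwlflwf" → prefix "w" already present; 8 new (y, f, w, l, f, l, w, f)
  "lfwelfy" → 7 new (l, f, w, e, l, f, y)
  "wyf" → prefix "wyf" already present; 0 new (none)
  "weffey" → prefix "w" already present; 5 new (e, f, f, e, y)
  "wflfwffllw" → prefix "wfl" already present; 7 new (f, w, f, f, l, l, w)
  "wyfe" → prefix "wyf" already present; 1 new (e)
  "weffwwwwl" → prefix "weff" already present; 5 new (w, w, w, w, l)
  "wyyeylyw" → prefix "wy" already present; 6 new (y, e, y, l, y, w)
  "wflfwffleee" → prefix "wflfwffl" already present; 3 new (e, e, e)
  "wflffwyffy" → prefix "wflf" already present; 6 new (f, w, y, f, f, y)
  "wylww" → prefix "wy" already present; 3 new (l, w, w)
  "elewfll" → 7 new (e, l, e, w, f, l, l)
  "wyfww" → prefix "wyfw" already present; 1 new (w)
  "weyl" → prefix "we" already present; 2 new (y, l)
  "wflfwffy" → prefix "wflfwff" already present; 1 new (y)
  "wflfl" → prefix "wflf" already present; 1 new (l)
  "weffeywyl" → prefix "weffey" already present; 3 new (w, y, l)
  "wyfll" → prefix "wyf" already present; 2 new (l, l)
Total nodes = 8 + 3 + 8 + 7 + 0 + 5 + 7 + 1 + 5 + 6 + 3 + 6 + 3 + 7 + 1 + 2 + 1 + 1 + 3 + 2 = 79

79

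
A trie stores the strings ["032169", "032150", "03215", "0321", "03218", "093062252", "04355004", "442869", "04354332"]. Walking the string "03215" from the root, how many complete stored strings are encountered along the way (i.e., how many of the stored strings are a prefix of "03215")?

Walk "03215" from the root; an end-of-word marker is hit whenever a stored word is a prefix of "03215".
Prefixes of the query that are stored words: "0321", "03215"
Count: 2

2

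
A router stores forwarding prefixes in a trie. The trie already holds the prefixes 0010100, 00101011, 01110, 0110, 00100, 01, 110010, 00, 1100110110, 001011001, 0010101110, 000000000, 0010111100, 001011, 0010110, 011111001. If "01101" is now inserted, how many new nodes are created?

"0110" is already a path in the trie; the remaining "1" must be added.
New nodes needed: |"01101"| − 4 = 5 − 4 = 1.

1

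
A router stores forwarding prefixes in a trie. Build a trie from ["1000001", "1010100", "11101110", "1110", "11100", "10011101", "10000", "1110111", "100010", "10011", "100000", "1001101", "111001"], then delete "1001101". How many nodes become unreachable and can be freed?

2

After clearing the end-marker at "1001101", prune upward until reaching a node still needed by another word.
The suffix "01" (2 nodes) is used only by "1001101"; the node for "10011" still has the child "1", so pruning stops there.
Nodes removed: 2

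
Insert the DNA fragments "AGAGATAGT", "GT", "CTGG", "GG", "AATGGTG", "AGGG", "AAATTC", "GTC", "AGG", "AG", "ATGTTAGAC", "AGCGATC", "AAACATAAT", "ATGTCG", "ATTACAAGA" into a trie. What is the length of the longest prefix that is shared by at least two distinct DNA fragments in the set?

4

The deepest shared node is where two words last agree before diverging.
"ATGTCG" and "ATGTTAGAC" agree on "ATGT" (4 characters) before diverging; nothing deeper is shared.
Longest shared-prefix length: 4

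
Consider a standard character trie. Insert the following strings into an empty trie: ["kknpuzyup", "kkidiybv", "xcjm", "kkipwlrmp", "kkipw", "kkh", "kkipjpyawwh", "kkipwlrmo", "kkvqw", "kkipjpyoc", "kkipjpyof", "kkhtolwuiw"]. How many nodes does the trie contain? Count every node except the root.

47

For each word, the new-node count is its length minus the longest prefix already in the trie:
  "kknpuzyup" → 9 new (k, k, n, p, u, z, y, u, p)
  "kkidiybv" → prefix "kk" already present; 6 new (i, d, i, y, b, v)
  "xcjm" → 4 new (x, c, j, m)
  "kkipwlrmp" → prefix "kki" already present; 6 new (p, w, l, r, m, p)
  "kkipw" → prefix "kkipw" already present; 0 new (none)
  "kkh" → prefix "kk" already present; 1 new (h)
  "kkipjpyawwh" → prefix "kkip" already present; 7 new (j, p, y, a, w, w, h)
  "kkipwlrmo" → prefix "kkipwlrm" already present; 1 new (o)
  "kkvqw" → prefix "kk" already present; 3 new (v, q, w)
  "kkipjpyoc" → prefix "kkipjpy" already present; 2 new (o, c)
  "kkipjpyof" → prefix "kkipjpyo" already present; 1 new (f)
  "kkhtolwuiw" → prefix "kkh" already present; 7 new (t, o, l, w, u, i, w)
Total nodes = 9 + 6 + 4 + 6 + 0 + 1 + 7 + 1 + 3 + 2 + 1 + 7 = 47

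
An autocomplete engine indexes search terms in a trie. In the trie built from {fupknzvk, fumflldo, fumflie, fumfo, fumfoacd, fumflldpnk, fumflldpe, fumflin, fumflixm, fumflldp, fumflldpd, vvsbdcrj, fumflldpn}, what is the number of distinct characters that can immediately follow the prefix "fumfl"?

The children of the "fumfl" node are the distinct next characters among strings starting with "fumfl".
Distinct next characters after "fumfl": i, l.
That node has 2 child edges.

2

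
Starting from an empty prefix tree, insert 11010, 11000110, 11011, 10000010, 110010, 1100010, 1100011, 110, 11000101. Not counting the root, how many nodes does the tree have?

22

Trace insertions, counting only characters that open a new branch:
  "11010" → 5 new (1, 1, 0, 1, 0)
  "11000110" → prefix "110" already present; 5 new (0, 0, 1, 1, 0)
  "11011" → prefix "1101" already present; 1 new (1)
  "10000010" → prefix "1" already present; 7 new (0, 0, 0, 0, 0, 1, 0)
  "110010" → prefix "1100" already present; 2 new (1, 0)
  "1100010" → prefix "110001" already present; 1 new (0)
  "1100011" → prefix "1100011" already present; 0 new (none)
  "110" → prefix "110" already present; 0 new (none)
  "11000101" → prefix "1100010" already present; 1 new (1)
Total nodes = 5 + 5 + 1 + 7 + 2 + 1 + 0 + 0 + 1 = 22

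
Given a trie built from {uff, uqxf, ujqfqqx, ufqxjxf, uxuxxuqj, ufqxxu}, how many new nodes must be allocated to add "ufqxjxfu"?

The longest prefix of "ufqxjxfu" already in the trie is "ufqxjxf" (length 7).
Each of the 1 remaining characters creates one node.

1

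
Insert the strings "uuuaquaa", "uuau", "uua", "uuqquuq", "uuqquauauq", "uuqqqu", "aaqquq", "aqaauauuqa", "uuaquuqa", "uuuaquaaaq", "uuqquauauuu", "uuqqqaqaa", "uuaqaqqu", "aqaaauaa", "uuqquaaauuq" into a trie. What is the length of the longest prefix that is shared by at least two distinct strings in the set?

9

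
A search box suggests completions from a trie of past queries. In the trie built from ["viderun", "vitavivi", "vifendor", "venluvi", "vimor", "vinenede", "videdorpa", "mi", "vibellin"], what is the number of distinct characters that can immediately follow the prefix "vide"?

2

The children of the "vide" node are the distinct next characters among strings starting with "vide".
Characters that immediately follow "vide" among the stored strings: {d, r}.
That node has 2 child edges.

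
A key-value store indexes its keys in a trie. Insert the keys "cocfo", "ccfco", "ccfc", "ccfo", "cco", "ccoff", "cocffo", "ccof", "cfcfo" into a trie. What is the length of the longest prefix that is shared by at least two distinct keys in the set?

Look for the deepest trie node that still has at least two words in its subtree.
"ccfc" and "ccfco" agree on "ccfc" (4 characters) before diverging; nothing deeper is shared.
Longest shared-prefix length: 4

4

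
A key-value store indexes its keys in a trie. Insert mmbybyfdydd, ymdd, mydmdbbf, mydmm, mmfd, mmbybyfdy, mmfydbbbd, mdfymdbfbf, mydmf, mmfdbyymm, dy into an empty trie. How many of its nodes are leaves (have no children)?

9

Leaves are exactly the stored words that no other stored word extends.
Those words: "dy", "mdfymdbfbf", "mmbybyfdydd", "mmfdbyymm", "mmfydbbbd", "mydmdbbf", "mydmf", "mydmm", "ymdd"
Leaf count: 9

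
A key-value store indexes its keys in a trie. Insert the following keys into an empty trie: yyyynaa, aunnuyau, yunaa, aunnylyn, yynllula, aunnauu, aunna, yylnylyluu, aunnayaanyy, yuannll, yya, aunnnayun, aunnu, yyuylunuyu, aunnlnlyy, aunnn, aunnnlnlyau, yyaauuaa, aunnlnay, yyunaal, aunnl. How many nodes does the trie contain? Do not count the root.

87

For each word, the new-node count is its length minus the longest prefix already in the trie:
  "yyyynaa" → 7 new (y, y, y, y, n, a, a)
  "aunnuyau" → 8 new (a, u, n, n, u, y, a, u)
  "yunaa" → prefix "y" already present; 4 new (u, n, a, a)
  "aunnylyn" → prefix "aunn" already present; 4 new (y, l, y, n)
  "yynllula" → prefix "yy" already present; 6 new (n, l, l, u, l, a)
  "aunnauu" → prefix "aunn" already present; 3 new (a, u, u)
  "aunna" → prefix "aunna" already present; 0 new (none)
  "yylnylyluu" → prefix "yy" already present; 8 new (l, n, y, l, y, l, u, u)
  "aunnayaanyy" → prefix "aunna" already present; 6 new (y, a, a, n, y, y)
  "yuannll" → prefix "yu" already present; 5 new (a, n, n, l, l)
  "yya" → prefix "yy" already present; 1 new (a)
  "aunnnayun" → prefix "aunn" already present; 5 new (n, a, y, u, n)
  "aunnu" → prefix "aunnu" already present; 0 new (none)
  "yyuylunuyu" → prefix "yy" already present; 8 new (u, y, l, u, n, u, y, u)
  "aunnlnlyy" → prefix "aunn" already present; 5 new (l, n, l, y, y)
  "aunnn" → prefix "aunnn" already present; 0 new (none)
  "aunnnlnlyau" → prefix "aunnn" already present; 6 new (l, n, l, y, a, u)
  "yyaauuaa" → prefix "yya" already present; 5 new (a, u, u, a, a)
  "aunnlnay" → prefix "aunnln" already present; 2 new (a, y)
  "yyunaal" → prefix "yyu" already present; 4 new (n, a, a, l)
  "aunnl" → prefix "aunnl" already present; 0 new (none)
Total nodes = 7 + 8 + 4 + 4 + 6 + 3 + 0 + 8 + 6 + 5 + 1 + 5 + 0 + 8 + 5 + 0 + 6 + 5 + 2 + 4 + 0 = 87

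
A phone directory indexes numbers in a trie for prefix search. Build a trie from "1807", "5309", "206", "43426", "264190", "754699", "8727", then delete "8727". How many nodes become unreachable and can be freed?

4

A node on "8727"'s path can go only if nothing else ends at it or branches off below it.
No other word shares any prefix with "8727", so all 4 of its nodes go.
Nodes removed: 4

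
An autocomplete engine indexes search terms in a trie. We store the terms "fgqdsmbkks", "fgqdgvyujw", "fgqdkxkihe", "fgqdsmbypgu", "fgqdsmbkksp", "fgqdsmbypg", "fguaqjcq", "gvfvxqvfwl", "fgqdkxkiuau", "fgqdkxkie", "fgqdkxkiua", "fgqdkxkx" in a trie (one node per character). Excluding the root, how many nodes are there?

48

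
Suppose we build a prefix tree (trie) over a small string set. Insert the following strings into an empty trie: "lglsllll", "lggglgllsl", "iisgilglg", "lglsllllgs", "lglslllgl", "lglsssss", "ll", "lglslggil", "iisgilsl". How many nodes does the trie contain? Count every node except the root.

40

Count nodes per top-level branch (shared prefixes stored once):
  'i'-branch (iisgilglg, iisgilsl): 11 nodes
  'l'-branch (lggglgllsl, lglslggil, lglslllgl, lglsllll, lglsllllgs, lglsssss, ll): 29 nodes
Sum: 40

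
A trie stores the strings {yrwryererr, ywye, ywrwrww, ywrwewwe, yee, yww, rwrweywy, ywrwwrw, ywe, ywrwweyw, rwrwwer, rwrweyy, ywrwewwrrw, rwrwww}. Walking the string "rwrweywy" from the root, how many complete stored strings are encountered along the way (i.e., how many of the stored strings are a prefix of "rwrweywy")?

Traverse "rwrweywy" character by character; count nodes along the way that are marked as word ends.
Prefixes of the query that are stored words: "rwrweywy"
Count: 1

1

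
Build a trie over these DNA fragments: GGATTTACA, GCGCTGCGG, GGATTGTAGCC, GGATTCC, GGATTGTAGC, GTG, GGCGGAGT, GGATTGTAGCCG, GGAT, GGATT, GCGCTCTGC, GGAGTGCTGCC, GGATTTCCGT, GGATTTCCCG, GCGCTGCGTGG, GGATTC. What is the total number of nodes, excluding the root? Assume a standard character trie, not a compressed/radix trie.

Count nodes per top-level branch (shared prefixes stored once):
  'G'-branch (GCGCTCTGC, GCGCTGCGG, GCGCTGCGTGG, GGAGTGCTGCC, GGAT, GGATT, GGATTC, GGATTCC, GGATTGTAGC, GGATTGTAGCC, GGATTGTAGCCG, GGATTTACA, GGATTTCCCG, GGATTTCCGT, GGCGGAGT, GTG): 55 nodes
Sum: 55

55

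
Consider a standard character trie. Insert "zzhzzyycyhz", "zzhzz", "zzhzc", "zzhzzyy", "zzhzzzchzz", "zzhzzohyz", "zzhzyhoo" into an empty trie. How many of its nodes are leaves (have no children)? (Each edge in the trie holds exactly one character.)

Leaves are exactly the stored words that no other stored word extends.
Those words: "zzhzc", "zzhzyhoo", "zzhzzohyz", "zzhzzyycyhz", "zzhzzzchzz"
Leaf count: 5

5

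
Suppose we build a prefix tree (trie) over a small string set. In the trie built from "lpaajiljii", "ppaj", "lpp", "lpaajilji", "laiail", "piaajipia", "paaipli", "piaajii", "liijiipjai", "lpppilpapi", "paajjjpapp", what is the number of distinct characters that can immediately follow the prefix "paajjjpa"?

Walk "paajjjpa" from the root, arriving at one node.
Distinct next characters after "paajjjpa": p.
That node has 1 child edge.

1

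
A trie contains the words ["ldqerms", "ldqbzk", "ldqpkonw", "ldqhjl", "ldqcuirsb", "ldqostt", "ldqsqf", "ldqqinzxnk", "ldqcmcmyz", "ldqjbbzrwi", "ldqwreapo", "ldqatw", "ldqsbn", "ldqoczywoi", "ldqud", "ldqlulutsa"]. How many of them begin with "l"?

16

Walk to "l"; the words in its subtree are exactly those with that prefix.
Matches: "ldqatw", "ldqbzk", "ldqcmcmyz", "ldqcuirsb", "ldqerms", "ldqhjl", "ldqjbbzrwi", "ldqlulutsa", "ldqoczywoi", "ldqostt", "ldqpkonw", "ldqqinzxnk", "ldqsbn", "ldqsqf", "ldqud", "ldqwreapo"
Count: 16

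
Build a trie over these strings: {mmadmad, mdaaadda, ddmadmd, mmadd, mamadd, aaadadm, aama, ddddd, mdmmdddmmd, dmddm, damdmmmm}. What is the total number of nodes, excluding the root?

Insert word by word; a character creates a node only if that edge doesn't already exist:
  "mmadmad" → 7 new (m, m, a, d, m, a, d)
  "mdaaadda" → prefix "m" already present; 7 new (d, a, a, a, d, d, a)
  "ddmadmd" → 7 new (d, d, m, a, d, m, d)
  "mmadd" → prefix "mmad" already present; 1 new (d)
  "mamadd" → prefix "m" already present; 5 new (a, m, a, d, d)
  "aaadadm" → 7 new (a, a, a, d, a, d, m)
  "aama" → prefix "aa" already present; 2 new (m, a)
  "ddddd" → prefix "dd" already present; 3 new (d, d, d)
  "mdmmdddmmd" → prefix "md" already present; 8 new (m, m, d, d, d, m, m, d)
  "dmddm" → prefix "d" already present; 4 new (m, d, d, m)
  "damdmmmm" → prefix "d" already present; 7 new (a, m, d, m, m, m, m)
Total nodes = 7 + 7 + 7 + 1 + 5 + 7 + 2 + 3 + 8 + 4 + 7 = 58

58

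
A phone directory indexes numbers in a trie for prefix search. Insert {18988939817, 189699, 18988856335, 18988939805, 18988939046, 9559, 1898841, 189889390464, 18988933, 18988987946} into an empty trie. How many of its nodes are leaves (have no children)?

9

A leaf is a node with no children — equivalently, the end of a word that is not a proper prefix of any other stored word.
Those words: "189699", "1898841", "18988856335", "18988933", "189889390464", "18988939805", "18988939817", "18988987946", "9559"
Leaf count: 9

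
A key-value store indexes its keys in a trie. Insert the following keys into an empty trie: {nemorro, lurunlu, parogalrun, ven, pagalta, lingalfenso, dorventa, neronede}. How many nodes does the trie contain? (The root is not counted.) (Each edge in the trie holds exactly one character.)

56

Trace insertions, counting only characters that open a new branch:
  "nemorro" → 7 new (n, e, m, o, r, r, o)
  "lurunlu" → 7 new (l, u, r, u, n, l, u)
  "parogalrun" → 10 new (p, a, r, o, g, a, l, r, u, n)
  "ven" → 3 new (v, e, n)
  "pagalta" → prefix "pa" already present; 5 new (g, a, l, t, a)
  "lingalfenso" → prefix "l" already present; 10 new (i, n, g, a, l, f, e, n, s, o)
  "dorventa" → 8 new (d, o, r, v, e, n, t, a)
  "neronede" → prefix "ne" already present; 6 new (r, o, n, e, d, e)
Total nodes = 7 + 7 + 10 + 3 + 5 + 10 + 8 + 6 = 56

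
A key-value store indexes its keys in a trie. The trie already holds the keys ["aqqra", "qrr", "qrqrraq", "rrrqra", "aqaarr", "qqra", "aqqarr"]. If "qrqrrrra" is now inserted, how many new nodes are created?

3

Walking "qrqrrrra" from the root, the first 5 characters ("qrqrr") follow existing edges; "r" is the first miss.
So 8 − 5 = 3 new nodes.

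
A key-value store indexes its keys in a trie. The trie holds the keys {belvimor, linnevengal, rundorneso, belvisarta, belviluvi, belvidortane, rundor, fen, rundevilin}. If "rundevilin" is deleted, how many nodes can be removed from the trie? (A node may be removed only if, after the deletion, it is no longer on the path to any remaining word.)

A node on "rundevilin"'s path can go only if nothing else ends at it or branches off below it.
The suffix "evilin" (6 nodes) is used only by "rundevilin"; the node for "rund" still has the child "o", so pruning stops there.
Nodes removed: 6

6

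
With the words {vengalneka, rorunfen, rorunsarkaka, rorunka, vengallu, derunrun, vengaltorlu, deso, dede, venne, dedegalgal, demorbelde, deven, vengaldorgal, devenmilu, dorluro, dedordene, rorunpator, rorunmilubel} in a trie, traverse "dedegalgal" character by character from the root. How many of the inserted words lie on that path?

2

Walk "dedegalgal" from the root; an end-of-word marker is hit whenever a stored word is a prefix of "dedegalgal".
Prefixes of the query that are stored words: "dede", "dedegalgal"
Count: 2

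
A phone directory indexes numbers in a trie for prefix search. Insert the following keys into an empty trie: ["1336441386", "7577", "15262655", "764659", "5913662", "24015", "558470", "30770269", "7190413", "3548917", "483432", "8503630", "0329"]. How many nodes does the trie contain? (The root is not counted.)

Trace insertions, counting only characters that open a new branch:
  "1336441386" → 10 new (1, 3, 3, 6, 4, 4, 1, 3, 8, 6)
  "7577" → 4 new (7, 5, 7, 7)
  "15262655" → prefix "1" already present; 7 new (5, 2, 6, 2, 6, 5, 5)
  "764659" → prefix "7" already present; 5 new (6, 4, 6, 5, 9)
  "5913662" → 7 new (5, 9, 1, 3, 6, 6, 2)
  "24015" → 5 new (2, 4, 0, 1, 5)
  "558470" → prefix "5" already present; 5 new (5, 8, 4, 7, 0)
  "30770269" → 8 new (3, 0, 7, 7, 0, 2, 6, 9)
  "7190413" → prefix "7" already present; 6 new (1, 9, 0, 4, 1, 3)
  "3548917" → prefix "3" already present; 6 new (5, 4, 8, 9, 1, 7)
  "483432" → 6 new (4, 8, 3, 4, 3, 2)
  "8503630" → 7 new (8, 5, 0, 3, 6, 3, 0)
  "0329" → 4 new (0, 3, 2, 9)
Total nodes = 10 + 4 + 7 + 5 + 7 + 5 + 5 + 8 + 6 + 6 + 6 + 7 + 4 = 80

80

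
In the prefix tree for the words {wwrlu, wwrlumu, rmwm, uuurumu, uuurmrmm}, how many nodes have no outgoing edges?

4

A leaf is a node with no children — equivalently, the end of a word that is not a proper prefix of any other stored word.
Those words: "rmwm", "uuurmrmm", "uuurumu", "wwrlumu"
Leaf count: 4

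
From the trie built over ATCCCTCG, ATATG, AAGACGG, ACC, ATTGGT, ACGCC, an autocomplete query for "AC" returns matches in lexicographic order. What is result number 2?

ACGCC

DFS of the "AC" subtree visits, in order: "ACC", "ACGCC"
Position 2: ACGCC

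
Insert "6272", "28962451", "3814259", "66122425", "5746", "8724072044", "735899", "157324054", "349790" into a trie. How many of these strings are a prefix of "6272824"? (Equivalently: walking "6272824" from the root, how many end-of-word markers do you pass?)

Check each prefix of "6272824" against the stored set — each match is an end-marker on the path.
Prefixes of the query that are stored words: "6272"
Count: 1

1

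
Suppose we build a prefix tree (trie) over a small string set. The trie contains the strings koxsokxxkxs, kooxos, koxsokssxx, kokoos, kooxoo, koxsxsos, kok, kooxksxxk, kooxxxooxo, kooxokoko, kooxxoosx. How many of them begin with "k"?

Traverse to the node for "k", then collect every word in that subtree.
Matches: "kok", "kokoos", "kooxksxxk", "kooxokoko", "kooxoo", "kooxos", "kooxxoosx", "kooxxxooxo", "koxsokssxx", "koxsokxxkxs", "koxsxsos"
Count: 11

11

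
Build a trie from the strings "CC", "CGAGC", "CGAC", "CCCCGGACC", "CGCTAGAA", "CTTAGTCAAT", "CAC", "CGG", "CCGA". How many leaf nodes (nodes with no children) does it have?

8

A leaf is a node with no children — equivalently, the end of a word that is not a proper prefix of any other stored word.
Those words: "CAC", "CCCCGGACC", "CCGA", "CGAC", "CGAGC", "CGCTAGAA", "CGG", "CTTAGTCAAT"
Leaf count: 8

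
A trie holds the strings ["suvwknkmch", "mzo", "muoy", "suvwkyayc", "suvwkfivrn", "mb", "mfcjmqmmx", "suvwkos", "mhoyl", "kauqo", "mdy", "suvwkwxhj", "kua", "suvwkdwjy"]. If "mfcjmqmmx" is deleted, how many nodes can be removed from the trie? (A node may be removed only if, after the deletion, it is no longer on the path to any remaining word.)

Walk "mfcjmqmmx" from the leaf back toward the root, removing each node that no remaining word uses.
The suffix "fcjmqmmx" (8 nodes) is used only by "mfcjmqmmx"; the node for "m" still has the child "z", so pruning stops there.
Nodes removed: 8

8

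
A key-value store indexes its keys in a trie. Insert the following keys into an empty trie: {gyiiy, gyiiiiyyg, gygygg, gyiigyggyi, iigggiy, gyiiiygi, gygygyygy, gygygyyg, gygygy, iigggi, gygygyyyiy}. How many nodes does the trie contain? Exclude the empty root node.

37

For each word, the new-node count is its length minus the longest prefix already in the trie:
  "gyiiy" → 5 new (g, y, i, i, y)
  "gyiiiiyyg" → prefix "gyii" already present; 5 new (i, i, y, y, g)
  "gygygg" → prefix "gy" already present; 4 new (g, y, g, g)
  "gyiigyggyi" → prefix "gyii" already present; 6 new (g, y, g, g, y, i)
  "iigggiy" → 7 new (i, i, g, g, g, i, y)
  "gyiiiygi" → prefix "gyiii" already present; 3 new (y, g, i)
  "gygygyygy" → prefix "gygyg" already present; 4 new (y, y, g, y)
  "gygygyyg" → prefix "gygygyyg" already present; 0 new (none)
  "gygygy" → prefix "gygygy" already present; 0 new (none)
  "iigggi" → prefix "iigggi" already present; 0 new (none)
  "gygygyyyiy" → prefix "gygygyy" already present; 3 new (y, i, y)
Total nodes = 5 + 5 + 4 + 6 + 7 + 3 + 4 + 0 + 0 + 0 + 3 = 37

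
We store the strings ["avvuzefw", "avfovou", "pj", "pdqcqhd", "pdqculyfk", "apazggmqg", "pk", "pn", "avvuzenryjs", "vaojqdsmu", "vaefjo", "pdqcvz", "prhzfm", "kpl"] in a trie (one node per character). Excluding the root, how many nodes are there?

64

Count nodes per top-level branch (shared prefixes stored once):
  'a'-branch (apazggmqg, avfovou, avvuzefw, avvuzenryjs): 26 nodes
  'k'-branch (kpl): 3 nodes
  'p'-branch (pdqcqhd, pdqculyfk, pdqcvz, pj, pk, pn, prhzfm): 22 nodes
  'v'-branch (vaefjo, vaojqdsmu): 13 nodes
Sum: 64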